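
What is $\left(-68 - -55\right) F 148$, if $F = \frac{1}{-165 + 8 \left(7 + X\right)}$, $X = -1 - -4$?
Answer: $\frac{1924}{85} \approx 22.635$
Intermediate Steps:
$X = 3$ ($X = -1 + 4 = 3$)
$F = - \frac{1}{85}$ ($F = \frac{1}{-165 + 8 \left(7 + 3\right)} = \frac{1}{-165 + 8 \cdot 10} = \frac{1}{-165 + 80} = \frac{1}{-85} = - \frac{1}{85} \approx -0.011765$)
$\left(-68 - -55\right) F 148 = \left(-68 - -55\right) \left(- \frac{1}{85}\right) 148 = \left(-68 + 55\right) \left(- \frac{1}{85}\right) 148 = \left(-13\right) \left(- \frac{1}{85}\right) 148 = \frac{13}{85} \cdot 148 = \frac{1924}{85}$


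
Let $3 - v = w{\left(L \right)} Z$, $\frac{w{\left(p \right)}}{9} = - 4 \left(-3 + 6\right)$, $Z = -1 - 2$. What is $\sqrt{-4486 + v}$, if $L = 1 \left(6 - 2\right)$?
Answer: $i \sqrt{4807} \approx 69.333 i$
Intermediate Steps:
$L = 4$ ($L = 1 \cdot 4 = 4$)
$Z = -3$ ($Z = -1 - 2 = -3$)
$w{\left(p \right)} = -108$ ($w{\left(p \right)} = 9 \left(- 4 \left(-3 + 6\right)\right) = 9 \left(\left(-4\right) 3\right) = 9 \left(-12\right) = -108$)
$v = -321$ ($v = 3 - \left(-108\right) \left(-3\right) = 3 - 324 = -321$)
$\sqrt{-4486 + v} = \sqrt{-4486 - 321} = \sqrt{-4807} = i \sqrt{4807}$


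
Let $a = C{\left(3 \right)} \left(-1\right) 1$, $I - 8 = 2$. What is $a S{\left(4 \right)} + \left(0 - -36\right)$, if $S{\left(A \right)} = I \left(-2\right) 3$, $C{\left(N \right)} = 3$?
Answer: $216$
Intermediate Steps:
$I = 10$ ($I = 8 + 2 = 10$)
$a = -3$ ($a = 3 \left(-1\right) 1 = \left(-3\right) 1 = -3$)
$S{\left(A \right)} = -60$ ($S{\left(A \right)} = 10 \left(-2\right) 3 = \left(-20\right) 3 = -60$)
$a S{\left(4 \right)} + \left(0 - -36\right) = \left(-3\right) \left(-60\right) + \left(0 - -36\right) = 180 + \left(0 + 36\right) = 180 + 36 = 216$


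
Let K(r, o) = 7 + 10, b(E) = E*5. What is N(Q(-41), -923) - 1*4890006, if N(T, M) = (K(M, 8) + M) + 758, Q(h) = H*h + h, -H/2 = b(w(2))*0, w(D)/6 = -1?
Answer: -4890154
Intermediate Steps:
w(D) = -6 (w(D) = 6*(-1) = -6)
b(E) = 5*E
H = 0 (H = -2*5*(-6)*0 = -(-60)*0 = -2*0 = 0)
Q(h) = h (Q(h) = 0*h + h = 0 + h = h)
K(r, o) = 17
N(T, M) = 775 + M (N(T, M) = (17 + M) + 758 = 775 + M)
N(Q(-41), -923) - 1*4890006 = (775 - 923) - 1*4890006 = -148 - 4890006 = -4890154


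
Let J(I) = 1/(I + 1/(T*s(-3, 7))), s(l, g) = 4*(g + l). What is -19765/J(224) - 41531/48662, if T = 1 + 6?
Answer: -12065357997871/2725072 ≈ -4.4275e+6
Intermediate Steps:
s(l, g) = 4*g + 4*l
T = 7
J(I) = 1/(1/112 + I) (J(I) = 1/(I + 1/(7*(4*7 + 4*(-3)))) = 1/(I + 1/(7*(28 - 12))) = 1/(I + 1/(7*16)) = 1/(I + 1/112) = 1/(1/112 + I))
-19765/J(224) - 41531/48662 = -19765/(112/(1 + 112*224)) - 41531/48662 = -19765/(112/(1 + 25088)) - 41531*1/48662 = -19765/(112/25089) - 41531/48662 = -19765/(112*(1/25089)) - 41531/48662 = -19765/112/25089 - 41531/48662 = -19765*25089/112 - 41531/48662 = -495884085/112 - 41531/48662 = -12065357997871/2725072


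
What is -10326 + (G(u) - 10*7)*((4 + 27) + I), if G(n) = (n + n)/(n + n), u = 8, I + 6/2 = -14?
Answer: -11292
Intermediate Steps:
I = -17 (I = -3 - 14 = -17)
G(n) = 1 (G(n) = (2*n)/((2*n)) = (2*n)*(1/(2*n)) = 1)
-10326 + (G(u) - 10*7)*((4 + 27) + I) = -10326 + (1 - 10*7)*((4 + 27) - 17) = -10326 + (1 - 70)*(31 - 17) = -10326 - 69*14 = -10326 - 966 = -11292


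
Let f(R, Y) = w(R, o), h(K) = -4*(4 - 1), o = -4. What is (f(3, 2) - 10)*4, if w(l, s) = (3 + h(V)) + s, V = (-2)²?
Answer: -92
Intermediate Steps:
V = 4
h(K) = -12 (h(K) = -4*3 = -12)
w(l, s) = -9 + s (w(l, s) = (3 - 12) + s = -9 + s)
f(R, Y) = -13 (f(R, Y) = -9 - 4 = -13)
(f(3, 2) - 10)*4 = (-13 - 10)*4 = -23*4 = -92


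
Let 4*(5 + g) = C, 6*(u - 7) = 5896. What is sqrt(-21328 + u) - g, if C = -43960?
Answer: 10995 + I*sqrt(183045)/3 ≈ 10995.0 + 142.61*I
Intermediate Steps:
u = 2969/3 (u = 7 + (1/6)*5896 = 7 + 2948/3 = 2969/3 ≈ 989.67)
g = -10995 (g = -5 + (1/4)*(-43960) = -5 - 10990 = -10995)
sqrt(-21328 + u) - g = sqrt(-21328 + 2969/3) - 1*(-10995) = sqrt(-61015/3) + 10995 = I*sqrt(183045)/3 + 10995 = 10995 + I*sqrt(183045)/3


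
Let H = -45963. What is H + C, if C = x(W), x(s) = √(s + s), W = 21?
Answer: -45963 + √42 ≈ -45957.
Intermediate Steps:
x(s) = √2*√s (x(s) = √(2*s) = √2*√s)
C = √42 (C = √2*√21 = √42 ≈ 6.4807)
H + C = -45963 + √42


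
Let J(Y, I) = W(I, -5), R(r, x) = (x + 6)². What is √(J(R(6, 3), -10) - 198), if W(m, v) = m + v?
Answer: I*√213 ≈ 14.595*I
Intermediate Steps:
R(r, x) = (6 + x)²
J(Y, I) = -5 + I (J(Y, I) = I - 5 = -5 + I)
√(J(R(6, 3), -10) - 198) = √((-5 - 10) - 198) = √(-15 - 198) = √(-213) = I*√213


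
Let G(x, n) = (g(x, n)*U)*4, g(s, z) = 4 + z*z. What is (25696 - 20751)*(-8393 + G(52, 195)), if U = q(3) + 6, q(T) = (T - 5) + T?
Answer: 5223991955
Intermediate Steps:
q(T) = -5 + 2*T (q(T) = (-5 + T) + T = -5 + 2*T)
U = 7 (U = (-5 + 2*3) + 6 = (-5 + 6) + 6 = 1 + 6 = 7)
g(s, z) = 4 + z²
G(x, n) = 112 + 28*n² (G(x, n) = ((4 + n²)*7)*4 = (28 + 7*n²)*4 = 112 + 28*n²)
(25696 - 20751)*(-8393 + G(52, 195)) = (25696 - 20751)*(-8393 + (112 + 28*195²)) = 4945*(-8393 + (112 + 28*38025)) = 4945*(-8393 + (112 + 1064700)) = 4945*(-8393 + 1064812) = 4945*1056419 = 5223991955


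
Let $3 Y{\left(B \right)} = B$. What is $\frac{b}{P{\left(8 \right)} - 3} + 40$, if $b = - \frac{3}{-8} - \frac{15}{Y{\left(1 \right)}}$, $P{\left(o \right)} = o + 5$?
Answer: $\frac{2843}{80} \approx 35.537$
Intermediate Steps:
$Y{\left(B \right)} = \frac{B}{3}$
$P{\left(o \right)} = 5 + o$
$b = - \frac{357}{8}$ ($b = - \frac{3}{-8} - \frac{15}{\frac{1}{3} \cdot 1} = \left(-3\right) \left(- \frac{1}{8}\right) - 15 \frac{1}{\frac{1}{3}} = \frac{3}{8} - 45 = - \frac{357}{8} \approx -44.625$)
$\frac{b}{P{\left(8 \right)} - 3} + 40 = \frac{1}{\left(5 + 8\right) - 3} \left(- \frac{357}{8}\right) + 40 = \frac{1}{13 - 3} \left(- \frac{357}{8}\right) + 40 = \frac{1}{10} \left(- \frac{357}{8}\right) + 40 = - \frac{357}{80} + 40 = \frac{2843}{80}$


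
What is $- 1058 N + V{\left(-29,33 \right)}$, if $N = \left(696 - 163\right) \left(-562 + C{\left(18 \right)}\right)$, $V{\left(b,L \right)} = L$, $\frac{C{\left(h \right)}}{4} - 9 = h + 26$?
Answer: $197369933$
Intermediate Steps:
$C{\left(h \right)} = 140 + 4 h$ ($C{\left(h \right)} = 36 + 4 \left(h + 26\right) = 36 + 4 \left(26 + h\right) = 36 + \left(104 + 4 h\right) = 140 + 4 h$)
$N = -186550$ ($N = \left(696 - 163\right) \left(-562 + \left(140 + 4 \cdot 18\right)\right) = 533 \left(-562 + \left(140 + 72\right)\right) = 533 \left(-562 + 212\right) = 533 \left(-350\right) = -186550$)
$- 1058 N + V{\left(-29,33 \right)} = \left(-1058\right) \left(-186550\right) + 33 = 197369900 + 33 = 197369933$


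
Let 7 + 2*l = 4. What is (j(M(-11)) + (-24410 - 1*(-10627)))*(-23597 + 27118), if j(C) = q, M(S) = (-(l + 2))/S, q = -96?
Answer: -48867959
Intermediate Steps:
l = -3/2 (l = -7/2 + (½)*4 = -7/2 + 2 = -3/2 ≈ -1.5000)
M(S) = -1/(2*S) (M(S) = (-(-3/2 + 2))/S = (-1*½)/S = -1/(2*S))
j(C) = -96
(j(M(-11)) + (-24410 - 1*(-10627)))*(-23597 + 27118) = (-96 + (-24410 - 1*(-10627)))*(-23597 + 27118) = (-96 + (-24410 + 10627))*3521 = (-96 - 13783)*3521 = -13879*3521 = -48867959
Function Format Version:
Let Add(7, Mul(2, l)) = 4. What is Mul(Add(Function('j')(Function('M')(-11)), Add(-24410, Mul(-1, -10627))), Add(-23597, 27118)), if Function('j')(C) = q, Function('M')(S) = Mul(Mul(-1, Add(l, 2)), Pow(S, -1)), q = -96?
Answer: -48867959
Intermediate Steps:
l = Rational(-3, 2) (l = Add(Rational(-7, 2), Mul(Rational(1, 2), 4)) = Add(Rational(-7, 2), 2) = Rational(-3, 2) ≈ -1.5000)
Function('M')(S) = Mul(Rational(-1, 2), Pow(S, -1)) (Function('M')(S) = Mul(Mul(-1, Add(Rational(-3, 2), 2)), Pow(S, -1)) = Mul(Mul(-1, Rational(1, 2)), Pow(S, -1)) = Mul(Rational(-1, 2), Pow(S, -1)))
Function('j')(C) = -96
Mul(Add(Function('j')(Function('M')(-11)), Add(-24410, Mul(-1, -10627))), Add(-23597, 27118)) = Mul(Add(-96, Add(-24410, Mul(-1, -10627))), Add(-23597, 27118)) = Mul(Add(-96, Add(-24410, 10627)), 3521) = Mul(Add(-96, -13783), 3521) = Mul(-13879, 3521) = -48867959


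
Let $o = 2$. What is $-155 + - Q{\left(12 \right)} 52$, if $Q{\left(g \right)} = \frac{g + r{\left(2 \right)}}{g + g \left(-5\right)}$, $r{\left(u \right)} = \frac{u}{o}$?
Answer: $- \frac{1691}{12} \approx -140.92$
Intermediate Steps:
$r{\left(u \right)} = \frac{u}{2}$
$Q{\left(g \right)} = - \frac{1 + g}{4 g}$ ($Q{\left(g \right)} = \frac{g + \frac{1}{2} \cdot 2}{g + g \left(-5\right)} = \frac{g + 1}{g - 5 g} = \frac{1 + g}{\left(-4\right) g} = \left(1 + g\right) \left(- \frac{1}{4 g}\right) = - \frac{1 + g}{4 g}$)
$-155 + - Q{\left(12 \right)} 52 = -155 + - \frac{-1 - 12}{4 \cdot 12} \cdot 52 = -155 + - \frac{-13}{4 \cdot 12} \cdot 52 = -155 + \left(-1\right) \left(- \frac{13}{48}\right) 52 = -155 + \frac{13}{48} \cdot 52 = -155 + \frac{169}{12} = - \frac{1691}{12}$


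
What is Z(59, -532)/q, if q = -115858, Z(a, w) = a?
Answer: -59/115858 ≈ -0.00050924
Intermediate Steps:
Z(59, -532)/q = 59/(-115858) = 59*(-1/115858) = -59/115858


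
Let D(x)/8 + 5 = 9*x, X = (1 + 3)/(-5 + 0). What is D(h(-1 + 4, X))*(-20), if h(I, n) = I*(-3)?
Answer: 13760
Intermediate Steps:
X = -4/5 (X = 4/(-5) = 4*(-1/5) = -4/5 ≈ -0.80000)
h(I, n) = -3*I
D(x) = -40 + 72*x (D(x) = -40 + 8*(9*x) = -40 + 72*x)
D(h(-1 + 4, X))*(-20) = (-40 + 72*(-3*(-1 + 4)))*(-20) = (-40 + 72*(-3*3))*(-20) = (-40 + 72*(-9))*(-20) = (-40 - 648)*(-20) = -688*(-20) = 13760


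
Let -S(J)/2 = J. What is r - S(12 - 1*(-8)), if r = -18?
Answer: 22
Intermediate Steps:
S(J) = -2*J
r - S(12 - 1*(-8)) = -18 - (-2)*(12 - 1*(-8)) = -18 - (-2)*(12 + 8) = -18 - (-2)*20 = -18 - 1*(-40) = -18 + 40 = 22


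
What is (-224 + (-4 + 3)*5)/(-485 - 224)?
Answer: 229/709 ≈ 0.32299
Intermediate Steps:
(-224 + (-4 + 3)*5)/(-485 - 224) = (-224 - 1*5)/(-709) = (-224 - 5)*(-1/709) = -229*(-1/709) = 229/709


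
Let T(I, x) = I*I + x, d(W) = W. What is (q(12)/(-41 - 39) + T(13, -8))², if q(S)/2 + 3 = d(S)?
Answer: 41357761/1600 ≈ 25849.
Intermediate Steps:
q(S) = -6 + 2*S
T(I, x) = x + I² (T(I, x) = I² + x = x + I²)
(q(12)/(-41 - 39) + T(13, -8))² = ((-6 + 2*12)/(-41 - 39) + (-8 + 13²))² = ((-6 + 24)/(-80) + (-8 + 169))² = (18*(-1/80) + 161)² = (-9/40 + 161)² = (6431/40)² = 41357761/1600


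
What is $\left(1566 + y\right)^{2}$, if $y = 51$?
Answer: $2614689$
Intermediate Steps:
$\left(1566 + y\right)^{2} = \left(1566 + 51\right)^{2} = 1617^{2} = 2614689$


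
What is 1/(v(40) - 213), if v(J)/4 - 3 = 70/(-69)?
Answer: -69/14149 ≈ -0.0048767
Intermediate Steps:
v(J) = 548/69 (v(J) = 12 + 4*(70/(-69)) = 12 + 4*(70*(-1/69)) = 12 + 4*(-70/69) = 12 - 280/69 = 548/69)
1/(v(40) - 213) = 1/(548/69 - 213) = 1/(-14149/69) = -69/14149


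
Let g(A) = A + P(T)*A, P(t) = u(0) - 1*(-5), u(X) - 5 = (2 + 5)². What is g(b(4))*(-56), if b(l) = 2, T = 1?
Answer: -6720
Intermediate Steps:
u(X) = 54 (u(X) = 5 + (2 + 5)² = 5 + 7² = 5 + 49 = 54)
P(t) = 59 (P(t) = 54 - 1*(-5) = 54 + 5 = 59)
g(A) = 60*A (g(A) = A + 59*A = 60*A)
g(b(4))*(-56) = (60*2)*(-56) = 120*(-56) = -6720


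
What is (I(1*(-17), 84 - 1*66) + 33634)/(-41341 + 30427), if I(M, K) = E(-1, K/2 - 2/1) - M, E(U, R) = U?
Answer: -16825/5457 ≈ -3.0832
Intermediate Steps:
I(M, K) = -1 - M
(I(1*(-17), 84 - 1*66) + 33634)/(-41341 + 30427) = ((-1 - (-17)) + 33634)/(-41341 + 30427) = ((-1 - 1*(-17)) + 33634)/(-10914) = ((-1 + 17) + 33634)*(-1/10914) = (16 + 33634)*(-1/10914) = 33650*(-1/10914) = -16825/5457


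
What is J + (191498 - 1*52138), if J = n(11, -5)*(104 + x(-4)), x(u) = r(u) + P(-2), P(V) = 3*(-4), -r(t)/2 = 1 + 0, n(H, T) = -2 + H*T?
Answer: 134230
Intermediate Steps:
r(t) = -2 (r(t) = -2*(1 + 0) = -2*1 = -2)
P(V) = -12
x(u) = -14 (x(u) = -2 - 12 = -14)
J = -5130 (J = (-2 + 11*(-5))*(104 - 14) = (-2 - 55)*90 = -57*90 = -5130)
J + (191498 - 1*52138) = -5130 + (191498 - 1*52138) = -5130 + (191498 - 52138) = -5130 + 139360 = 134230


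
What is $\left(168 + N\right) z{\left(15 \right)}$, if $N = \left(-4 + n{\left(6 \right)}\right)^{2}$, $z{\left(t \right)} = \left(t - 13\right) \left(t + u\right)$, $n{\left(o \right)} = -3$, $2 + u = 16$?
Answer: $12586$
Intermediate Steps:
$u = 14$ ($u = -2 + 16 = 14$)
$z{\left(t \right)} = \left(-13 + t\right) \left(14 + t\right)$ ($z{\left(t \right)} = \left(t - 13\right) \left(t + 14\right) = \left(-13 + t\right) \left(14 + t\right)$)
$N = 49$ ($N = \left(-4 - 3\right)^{2} = \left(-7\right)^{2} = 49$)
$\left(168 + N\right) z{\left(15 \right)} = \left(168 + 49\right) \left(-182 + 15 + 15^{2}\right) = 217 \left(-182 + 15 + 225\right) = 217 \cdot 58 = 12586$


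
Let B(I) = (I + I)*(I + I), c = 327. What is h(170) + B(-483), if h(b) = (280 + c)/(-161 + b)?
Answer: 8399011/9 ≈ 9.3322e+5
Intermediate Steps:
B(I) = 4*I² (B(I) = (2*I)*(2*I) = 4*I²)
h(b) = 607/(-161 + b) (h(b) = (280 + 327)/(-161 + b) = 607/(-161 + b))
h(170) + B(-483) = 607/(-161 + 170) + 4*(-483)² = 607/9 + 4*233289 = 607*(⅑) + 933156 = 607/9 + 933156 = 8399011/9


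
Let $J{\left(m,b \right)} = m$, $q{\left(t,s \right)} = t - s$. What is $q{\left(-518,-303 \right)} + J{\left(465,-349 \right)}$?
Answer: $250$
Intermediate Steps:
$q{\left(-518,-303 \right)} + J{\left(465,-349 \right)} = \left(-518 - -303\right) + 465 = \left(-518 + 303\right) + 465 = -215 + 465 = 250$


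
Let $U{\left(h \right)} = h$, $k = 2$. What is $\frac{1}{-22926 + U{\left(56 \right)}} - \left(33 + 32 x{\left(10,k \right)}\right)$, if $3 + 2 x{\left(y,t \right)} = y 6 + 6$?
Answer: $- \frac{23807671}{22870} \approx -1041.0$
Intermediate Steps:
$x{\left(y,t \right)} = \frac{3}{2} + 3 y$ ($x{\left(y,t \right)} = - \frac{3}{2} + \frac{y 6 + 6}{2} = - \frac{3}{2} + \frac{6 y + 6}{2} = - \frac{3}{2} + \frac{6 + 6 y}{2} = - \frac{3}{2} + \left(3 + 3 y\right) = \frac{3}{2} + 3 y$)
$\frac{1}{-22926 + U{\left(56 \right)}} - \left(33 + 32 x{\left(10,k \right)}\right) = \frac{1}{-22926 + 56} - \left(33 + 32 \left(\frac{3}{2} + 3 \cdot 10\right)\right) = \frac{1}{-22870} - \left(33 + 32 \left(\frac{3}{2} + 30\right)\right) = - \frac{1}{22870} - \left(33 + 32 \cdot \frac{63}{2}\right) = - \frac{1}{22870} - \left(33 + 1008\right) = - \frac{1}{22870} - 1041 = - \frac{23807671}{22870}$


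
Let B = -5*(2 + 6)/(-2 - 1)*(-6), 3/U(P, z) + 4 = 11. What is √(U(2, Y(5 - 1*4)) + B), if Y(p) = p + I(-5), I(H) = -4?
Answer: I*√3899/7 ≈ 8.9203*I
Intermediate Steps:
Y(p) = -4 + p (Y(p) = p - 4 = -4 + p)
U(P, z) = 3/7 (U(P, z) = 3/(-4 + 11) = 3/7)
B = -80 (B = -40/(-3)*(-6) = -40*(-1)/3*(-6) = -5*(-8/3)*(-6) = (40/3)*(-6) = -80)
√(U(2, Y(5 - 1*4)) + B) = √(3/7 - 80) = √(-557/7) = I*√3899/7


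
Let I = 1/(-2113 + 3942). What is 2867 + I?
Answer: 5243744/1829 ≈ 2867.0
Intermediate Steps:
I = 1/1829 ≈ 0.00054675
2867 + I = 2867 + 1/1829 = 5243744/1829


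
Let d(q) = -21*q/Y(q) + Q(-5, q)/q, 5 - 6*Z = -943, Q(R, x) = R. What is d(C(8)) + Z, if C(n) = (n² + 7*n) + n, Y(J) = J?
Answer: 17531/128 ≈ 136.96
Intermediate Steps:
Z = 158 (Z = ⅚ - ⅙*(-943) = ⅚ + 943/6 = 158)
C(n) = n² + 8*n
d(q) = -21 - 5/q (d(q) = -21/(q/q) - 5/q = -21/1 - 5/q = -21*1 - 5/q = -21 - 5/q)
d(C(8)) + Z = (-21 - 5*1/(8*(8 + 8))) + 158 = (-21 - 5/(8*16)) + 158 = (-21 - 5/128) + 158 = -2693/128 + 158 = 17531/128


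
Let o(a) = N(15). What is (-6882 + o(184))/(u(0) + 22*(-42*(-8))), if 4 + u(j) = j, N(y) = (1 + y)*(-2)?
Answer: -3457/3694 ≈ -0.93584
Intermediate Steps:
N(y) = -2 - 2*y
u(j) = -4 + j
o(a) = -32 (o(a) = -2 - 2*15 = -2 - 30 = -32)
(-6882 + o(184))/(u(0) + 22*(-42*(-8))) = (-6882 - 32)/((-4 + 0) + 22*(-42*(-8))) = -6914/(-4 + 22*336) = -6914/(-4 + 7392) = -6914/7388 = -6914*1/7388 = -3457/3694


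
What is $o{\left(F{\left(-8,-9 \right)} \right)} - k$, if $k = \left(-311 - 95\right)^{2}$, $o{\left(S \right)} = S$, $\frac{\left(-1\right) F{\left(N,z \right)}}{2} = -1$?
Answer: $-164834$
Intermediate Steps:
$F{\left(N,z \right)} = 2$ ($F{\left(N,z \right)} = \left(-2\right) \left(-1\right) = 2$)
$k = 164836$ ($k = \left(-406\right)^{2} = 164836$)
$o{\left(F{\left(-8,-9 \right)} \right)} - k = 2 - 164836 = -164834$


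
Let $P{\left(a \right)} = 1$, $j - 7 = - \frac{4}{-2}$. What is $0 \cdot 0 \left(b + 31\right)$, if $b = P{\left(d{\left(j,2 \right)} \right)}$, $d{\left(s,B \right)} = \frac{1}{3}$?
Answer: $0$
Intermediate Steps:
$j = 9$ ($j = 7 - \frac{4}{-2} = 7 - -2 = 7 + 2 = 9$)
$d{\left(s,B \right)} = \frac{1}{3}$
$b = 1$
$0 \cdot 0 \left(b + 31\right) = 0 \cdot 0 \left(1 + 31\right) = 0 \cdot 32 = 0$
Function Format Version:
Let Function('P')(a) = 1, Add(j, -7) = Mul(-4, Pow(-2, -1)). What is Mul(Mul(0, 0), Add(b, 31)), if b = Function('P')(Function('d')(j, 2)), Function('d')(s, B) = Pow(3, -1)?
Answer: 0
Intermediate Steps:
j = 9 (j = Add(7, Mul(-4, Pow(-2, -1))) = Add(7, Mul(-4, Rational(-1, 2))) = Add(7, 2) = 9)
Function('d')(s, B) = Rational(1, 3)
b = 1
Mul(Mul(0, 0), Add(b, 31)) = Mul(Mul(0, 0), Add(1, 31)) = Mul(0, 32) = 0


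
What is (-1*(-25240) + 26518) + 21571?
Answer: 73329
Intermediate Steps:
(-1*(-25240) + 26518) + 21571 = (25240 + 26518) + 21571 = 51758 + 21571 = 73329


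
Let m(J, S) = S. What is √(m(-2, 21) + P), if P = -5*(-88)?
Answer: √461 ≈ 21.471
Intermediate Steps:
P = 440
√(m(-2, 21) + P) = √(21 + 440) = √461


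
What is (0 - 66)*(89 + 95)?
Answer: -12144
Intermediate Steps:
(0 - 66)*(89 + 95) = -66*184 = -12144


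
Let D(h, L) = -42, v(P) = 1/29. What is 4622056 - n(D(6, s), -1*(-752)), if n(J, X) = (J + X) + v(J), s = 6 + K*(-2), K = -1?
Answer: 134019033/29 ≈ 4.6213e+6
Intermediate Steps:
s = 8 (s = 6 - 1*(-2) = 6 + 2 = 8)
v(P) = 1/29
n(J, X) = 1/29 + J + X (n(J, X) = (J + X) + 1/29 = 1/29 + J + X)
4622056 - n(D(6, s), -1*(-752)) = 4622056 - (1/29 - 42 - 1*(-752)) = 4622056 - (1/29 - 42 + 752) = 4622056 - 1*20591/29 = 4622056 - 20591/29 = 134019033/29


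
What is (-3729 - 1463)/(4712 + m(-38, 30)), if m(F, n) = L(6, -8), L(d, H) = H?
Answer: -649/588 ≈ -1.1037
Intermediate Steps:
m(F, n) = -8
(-3729 - 1463)/(4712 + m(-38, 30)) = (-3729 - 1463)/(4712 - 8) = -5192/4704 = -5192*1/4704 = -649/588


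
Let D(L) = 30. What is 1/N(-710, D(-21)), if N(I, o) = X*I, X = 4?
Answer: -1/2840 ≈ -0.00035211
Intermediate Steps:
N(I, o) = 4*I
1/N(-710, D(-21)) = 1/(4*(-710)) = 1/(-2840) = -1/2840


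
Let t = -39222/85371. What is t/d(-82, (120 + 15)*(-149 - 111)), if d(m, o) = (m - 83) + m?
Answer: 13074/7028879 ≈ 0.0018600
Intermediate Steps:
d(m, o) = -83 + 2*m (d(m, o) = (-83 + m) + m = -83 + 2*m)
t = -13074/28457 (t = -39222*1/85371 = -13074/28457 ≈ -0.45943)
t/d(-82, (120 + 15)*(-149 - 111)) = -13074/(28457*(-83 + 2*(-82))) = -13074/(28457*(-83 - 164)) = -13074/28457/(-247) = -13074/28457*(-1/247) = 13074/7028879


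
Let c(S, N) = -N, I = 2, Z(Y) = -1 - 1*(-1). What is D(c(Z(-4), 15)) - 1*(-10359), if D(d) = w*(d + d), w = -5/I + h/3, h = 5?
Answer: 10384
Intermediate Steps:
Z(Y) = 0 (Z(Y) = -1 + 1 = 0)
w = -5/6 (w = -5/2 + 5/3 = -5/6 ≈ -0.83333)
D(d) = -5*d/3 (D(d) = -5*(d + d)/6 = -5*d/3)
D(c(Z(-4), 15)) - 1*(-10359) = -(-5)*15/3 - 1*(-10359) = -5/3*(-15) + 10359 = 25 + 10359 = 10384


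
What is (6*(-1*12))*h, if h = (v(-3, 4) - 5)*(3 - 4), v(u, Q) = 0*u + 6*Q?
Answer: 1368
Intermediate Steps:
v(u, Q) = 6*Q (v(u, Q) = 0 + 6*Q = 6*Q)
h = -19 (h = (6*4 - 5)*(3 - 4) = (24 - 5)*(-1) = 19*(-1) = -19)
(6*(-1*12))*h = (6*(-1*12))*(-19) = (6*(-12))*(-19) = -72*(-19) = 1368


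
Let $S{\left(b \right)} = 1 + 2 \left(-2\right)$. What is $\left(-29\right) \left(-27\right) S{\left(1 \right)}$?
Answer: $-2349$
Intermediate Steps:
$S{\left(b \right)} = -3$ ($S{\left(b \right)} = 1 - 4 = -3$)
$\left(-29\right) \left(-27\right) S{\left(1 \right)} = \left(-29\right) \left(-27\right) \left(-3\right) = 783 \left(-3\right) = -2349$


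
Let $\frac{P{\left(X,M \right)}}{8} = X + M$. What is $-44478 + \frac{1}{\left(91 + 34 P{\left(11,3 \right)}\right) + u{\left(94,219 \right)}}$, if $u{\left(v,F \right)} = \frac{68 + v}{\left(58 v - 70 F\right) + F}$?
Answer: $- \frac{1675053879703}{37660279} \approx -44478.0$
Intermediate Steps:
$P{\left(X,M \right)} = 8 M + 8 X$ ($P{\left(X,M \right)} = 8 \left(X + M\right) = 8 \left(M + X\right) = 8 M + 8 X$)
$u{\left(v,F \right)} = \frac{68 + v}{- 69 F + 58 v}$ ($u{\left(v,F \right)} = \frac{68 + v}{\left(- 70 F + 58 v\right) + F} = \frac{68 + v}{- 69 F + 58 v}$)
$-44478 + \frac{1}{\left(91 + 34 P{\left(11,3 \right)}\right) + u{\left(94,219 \right)}} = -44478 + \frac{1}{\left(91 + 34 \left(8 \cdot 3 + 8 \cdot 11\right)\right) + \frac{68 + 94}{\left(-69\right) 219 + 58 \cdot 94}} = -44478 + \frac{1}{\left(91 + 34 \left(24 + 88\right)\right) + \frac{1}{-15111 + 5452} \cdot 162} = -44478 + \frac{1}{\left(91 + 34 \cdot 112\right) + \frac{1}{-9659} \cdot 162} = -44478 + \frac{1}{\left(91 + 3808\right) - \frac{162}{9659}} = -44478 + \frac{1}{3899 - \frac{162}{9659}} = -44478 + \frac{1}{\frac{37660279}{9659}} = -44478 + \frac{9659}{37660279} = - \frac{1675053879703}{37660279}$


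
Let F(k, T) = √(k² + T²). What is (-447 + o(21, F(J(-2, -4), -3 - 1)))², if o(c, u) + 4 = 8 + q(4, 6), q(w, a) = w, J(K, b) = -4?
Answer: 192721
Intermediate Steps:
F(k, T) = √(T² + k²)
o(c, u) = 8 (o(c, u) = -4 + (8 + 4) = -4 + 12 = 8)
(-447 + o(21, F(J(-2, -4), -3 - 1)))² = (-447 + 8)² = (-439)² = 192721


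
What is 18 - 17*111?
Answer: -1869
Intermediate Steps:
18 - 17*111 = 18 - 1887 = -1869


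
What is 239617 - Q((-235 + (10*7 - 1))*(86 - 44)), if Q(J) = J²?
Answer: -48369167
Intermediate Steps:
239617 - Q((-235 + (10*7 - 1))*(86 - 44)) = 239617 - ((-235 + (10*7 - 1))*(86 - 44))² = 239617 - ((-235 + (70 - 1))*42)² = 239617 - ((-235 + 69)*42)² = 239617 - (-166*42)² = 239617 - 1*(-6972)² = 239617 - 1*48608784 = 239617 - 48608784 = -48369167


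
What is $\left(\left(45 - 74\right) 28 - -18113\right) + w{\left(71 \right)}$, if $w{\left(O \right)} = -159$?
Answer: $17142$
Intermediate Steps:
$\left(\left(45 - 74\right) 28 - -18113\right) + w{\left(71 \right)} = \left(\left(45 - 74\right) 28 - -18113\right) - 159 = \left(\left(-29\right) 28 + 18113\right) - 159 = \left(-812 + 18113\right) - 159 = 17301 - 159 = 17142$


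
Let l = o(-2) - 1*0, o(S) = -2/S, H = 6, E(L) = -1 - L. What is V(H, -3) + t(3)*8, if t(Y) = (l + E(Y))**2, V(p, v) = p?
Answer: 78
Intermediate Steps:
l = 1 (l = -2/(-2) - 1*0 = -2*(-1/2) + 0 = 1 + 0 = 1)
t(Y) = Y**2 (t(Y) = (1 + (-1 - Y))**2 = (-Y)**2 = Y**2)
V(H, -3) + t(3)*8 = 6 + 3**2*8 = 6 + 9*8 = 6 + 72 = 78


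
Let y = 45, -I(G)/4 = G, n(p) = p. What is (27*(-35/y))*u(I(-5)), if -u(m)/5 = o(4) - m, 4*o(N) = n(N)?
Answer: -1995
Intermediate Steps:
I(G) = -4*G
o(N) = N/4
u(m) = -5 + 5*m (u(m) = -5*((1/4)*4 - m) = -5*(1 - m) = -5 + 5*m)
(27*(-35/y))*u(I(-5)) = (27*(-35/45))*(-5 + 5*(-4*(-5))) = (27*(-35*1/45))*(-5 + 5*20) = (27*(-7/9))*(-5 + 100) = -21*95 = -1995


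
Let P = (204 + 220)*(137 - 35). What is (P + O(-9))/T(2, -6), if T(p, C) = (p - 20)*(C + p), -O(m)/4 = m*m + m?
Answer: 1790/3 ≈ 596.67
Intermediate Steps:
P = 43248 (P = 424*102 = 43248)
O(m) = -4*m - 4*m² (O(m) = -4*(m*m + m) = -4*(m² + m) = -4*(m + m²) = -4*m - 4*m²)
T(p, C) = (-20 + p)*(C + p)
(P + O(-9))/T(2, -6) = (43248 - 4*(-9)*(1 - 9))/(2² - 20*(-6) - 20*2 - 6*2) = (43248 - 4*(-9)*(-8))/(4 + 120 - 40 - 12) = (43248 - 288)/72 = 42960*(1/72) = 1790/3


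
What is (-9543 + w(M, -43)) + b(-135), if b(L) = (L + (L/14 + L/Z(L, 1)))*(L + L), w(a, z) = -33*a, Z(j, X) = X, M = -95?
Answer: 483669/7 ≈ 69096.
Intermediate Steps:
b(L) = 29*L²/7 (b(L) = (L + (L/14 + L/1))*(L + L) = (L + (L*(1/14) + L*1))*(2*L) = (L + (L/14 + L))*(2*L) = (L + 15*L/14)*(2*L) = (29*L/14)*(2*L) = 29*L²/7)
(-9543 + w(M, -43)) + b(-135) = (-9543 - 33*(-95)) + (29/7)*(-135)² = (-9543 + 3135) + (29/7)*18225 = -6408 + 528525/7 = 483669/7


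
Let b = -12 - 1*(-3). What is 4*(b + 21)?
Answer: 48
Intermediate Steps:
b = -9 (b = -12 + 3 = -9)
4*(b + 21) = 4*(-9 + 21) = 4*12 = 48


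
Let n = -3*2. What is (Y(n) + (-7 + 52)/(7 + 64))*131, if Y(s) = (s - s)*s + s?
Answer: -49911/71 ≈ -702.97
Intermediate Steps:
n = -6
Y(s) = s (Y(s) = 0*s + s = 0 + s = s)
(Y(n) + (-7 + 52)/(7 + 64))*131 = (-6 + (-7 + 52)/(7 + 64))*131 = (-6 + 45/71)*131 = -381/71*131 = -49911/71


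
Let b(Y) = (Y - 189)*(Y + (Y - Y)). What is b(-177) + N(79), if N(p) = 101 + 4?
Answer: 64887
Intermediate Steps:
b(Y) = Y*(-189 + Y) (b(Y) = (-189 + Y)*(Y + 0) = (-189 + Y)*Y = Y*(-189 + Y))
N(p) = 105
b(-177) + N(79) = -177*(-189 - 177) + 105 = -177*(-366) + 105 = 64782 + 105 = 64887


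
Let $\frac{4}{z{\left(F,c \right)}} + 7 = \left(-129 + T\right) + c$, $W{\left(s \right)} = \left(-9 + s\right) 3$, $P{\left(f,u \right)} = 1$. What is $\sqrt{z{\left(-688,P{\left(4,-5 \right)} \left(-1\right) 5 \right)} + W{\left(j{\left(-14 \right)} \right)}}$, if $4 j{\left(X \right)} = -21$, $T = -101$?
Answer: $\frac{i \sqrt{20699}}{22} \approx 6.5396 i$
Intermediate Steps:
$j{\left(X \right)} = - \frac{21}{4}$ ($j{\left(X \right)} = \frac{1}{4} \left(-21\right) = - \frac{21}{4}$)
$W{\left(s \right)} = -27 + 3 s$
$z{\left(F,c \right)} = \frac{4}{-237 + c}$ ($z{\left(F,c \right)} = \frac{4}{-7 + \left(\left(-129 - 101\right) + c\right)} = \frac{4}{-7 + \left(-230 + c\right)} = \frac{4}{-237 + c}$)
$\sqrt{z{\left(-688,P{\left(4,-5 \right)} \left(-1\right) 5 \right)} + W{\left(j{\left(-14 \right)} \right)}} = \sqrt{\frac{4}{-237 + 1 \left(-1\right) 5} + \left(-27 + 3 \left(- \frac{21}{4}\right)\right)} = \sqrt{\frac{4}{-237 - 5} - \frac{171}{4}} = \sqrt{\frac{4}{-242} - \frac{171}{4}} = \sqrt{4 \left(- \frac{1}{242}\right) - \frac{171}{4}} = \sqrt{- \frac{2}{121} - \frac{171}{4}} = \sqrt{- \frac{20699}{484}} = \frac{i \sqrt{20699}}{22}$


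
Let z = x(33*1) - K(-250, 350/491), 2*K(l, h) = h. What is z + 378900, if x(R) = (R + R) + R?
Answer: 186088334/491 ≈ 3.7900e+5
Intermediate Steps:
K(l, h) = h/2
x(R) = 3*R (x(R) = 2*R + R = 3*R)
z = 48434/491 (z = 3*(33*1) - 350/491/2 = 3*33 - 350*(1/491)/2 = 99 - 350/(2*491) = 99 - 1*175/491 = 99 - 175/491 = 48434/491 ≈ 98.644)
z + 378900 = 48434/491 + 378900 = 186088334/491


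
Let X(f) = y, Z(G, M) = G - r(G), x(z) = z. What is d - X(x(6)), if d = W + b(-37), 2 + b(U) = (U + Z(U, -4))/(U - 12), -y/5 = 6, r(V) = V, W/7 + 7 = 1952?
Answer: 668544/49 ≈ 13644.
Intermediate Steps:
W = 13615 (W = -49 + 7*1952 = -49 + 13664 = 13615)
Z(G, M) = 0 (Z(G, M) = G - G = 0)
y = -30 (y = -5*6 = -30)
b(U) = -2 + U/(-12 + U) (b(U) = -2 + (U + 0)/(U - 12) = -2 + U/(-12 + U))
X(f) = -30
d = 667074/49 (d = 13615 + (24 - 1*(-37))/(-12 - 37) = 13615 + (24 + 37)/(-49) = 13615 - 1/49*61 = 13615 - 61/49 = 667074/49 ≈ 13614.)
d - X(x(6)) = 667074/49 - 1*(-30) = 667074/49 + 30 = 668544/49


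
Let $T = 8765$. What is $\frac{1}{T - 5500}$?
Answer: $\frac{1}{3265} \approx 0.00030628$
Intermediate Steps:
$\frac{1}{T - 5500} = \frac{1}{8765 - 5500} = \frac{1}{3265}$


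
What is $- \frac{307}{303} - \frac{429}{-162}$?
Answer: $\frac{8917}{5454} \approx 1.6349$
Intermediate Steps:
$- \frac{307}{303} - \frac{429}{-162} = \left(-307\right) \frac{1}{303} - - \frac{143}{54} = - \frac{307}{303} + \frac{143}{54} = \frac{8917}{5454}$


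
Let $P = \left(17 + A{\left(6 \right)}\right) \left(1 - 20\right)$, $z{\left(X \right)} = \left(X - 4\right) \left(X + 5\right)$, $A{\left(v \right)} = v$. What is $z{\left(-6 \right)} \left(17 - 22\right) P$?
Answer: $21850$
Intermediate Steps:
$z{\left(X \right)} = \left(-4 + X\right) \left(5 + X\right)$
$P = -437$ ($P = \left(17 + 6\right) \left(1 - 20\right) = 23 \left(-19\right) = -437$)
$z{\left(-6 \right)} \left(17 - 22\right) P = \left(-20 - 6 + \left(-6\right)^{2}\right) \left(17 - 22\right) \left(-437\right) = \left(-20 - 6 + 36\right) \left(17 - 22\right) \left(-437\right) = 10 \left(-5\right) \left(-437\right) = \left(-50\right) \left(-437\right) = 21850$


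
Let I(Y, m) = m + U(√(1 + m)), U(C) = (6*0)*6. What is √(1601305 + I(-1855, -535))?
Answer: √1600770 ≈ 1265.2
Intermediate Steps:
U(C) = 0 (U(C) = 0*6 = 0)
I(Y, m) = m (I(Y, m) = m + 0 = m)
√(1601305 + I(-1855, -535)) = √(1601305 - 535) = √1600770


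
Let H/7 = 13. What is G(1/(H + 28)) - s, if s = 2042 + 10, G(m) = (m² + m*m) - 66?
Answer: -29992996/14161 ≈ -2118.0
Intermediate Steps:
H = 91 (H = 7*13 = 91)
G(m) = -66 + 2*m² (G(m) = (m² + m²) - 66 = 2*m² - 66 = -66 + 2*m²)
s = 2052
G(1/(H + 28)) - s = (-66 + 2*(1/(91 + 28))²) - 1*2052 = (-66 + 2*(1/119)²) - 2052 = (-66 + 2*(1/14161)) - 2052 = (-66 + 2/14161) - 2052 = -934624/14161 - 2052 = -29992996/14161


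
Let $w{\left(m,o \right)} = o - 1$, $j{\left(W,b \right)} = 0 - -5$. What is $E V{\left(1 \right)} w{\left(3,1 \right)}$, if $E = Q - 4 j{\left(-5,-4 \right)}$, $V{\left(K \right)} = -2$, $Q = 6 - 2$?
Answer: $0$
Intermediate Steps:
$j{\left(W,b \right)} = 5$ ($j{\left(W,b \right)} = 0 + 5 = 5$)
$w{\left(m,o \right)} = -1 + o$ ($w{\left(m,o \right)} = o - 1 = -1 + o$)
$Q = 4$ ($Q = 6 - 2 = 4$)
$E = -16$ ($E = 4 - 20 = -16$)
$E V{\left(1 \right)} w{\left(3,1 \right)} = \left(-16\right) \left(-2\right) \left(-1 + 1\right) = 32 \cdot 0 = 0$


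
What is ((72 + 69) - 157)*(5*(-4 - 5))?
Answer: 720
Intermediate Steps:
((72 + 69) - 157)*(5*(-4 - 5)) = (141 - 157)*(5*(-9)) = -16*(-45) = 720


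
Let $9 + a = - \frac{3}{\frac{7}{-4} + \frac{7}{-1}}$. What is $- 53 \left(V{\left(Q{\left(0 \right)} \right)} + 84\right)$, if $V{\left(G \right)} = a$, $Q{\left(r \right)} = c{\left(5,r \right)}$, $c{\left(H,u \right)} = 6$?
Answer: $- \frac{139761}{35} \approx -3993.2$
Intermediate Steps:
$Q{\left(r \right)} = 6$
$a = - \frac{303}{35}$ ($a = -9 - \frac{3}{\frac{7}{-4} + \frac{7}{-1}} = -9 - \frac{3}{7 \left(- \frac{1}{4}\right) + 7 \left(-1\right)} = -9 - \frac{3}{- \frac{7}{4} - 7} = -9 - \frac{3}{- \frac{35}{4}} = -9 - - \frac{12}{35} = -9 + \frac{12}{35} = - \frac{303}{35} \approx -8.6571$)
$V{\left(G \right)} = - \frac{303}{35}$
$- 53 \left(V{\left(Q{\left(0 \right)} \right)} + 84\right) = - 53 \left(- \frac{303}{35} + 84\right) = \left(-53\right) \frac{2637}{35} = - \frac{139761}{35}$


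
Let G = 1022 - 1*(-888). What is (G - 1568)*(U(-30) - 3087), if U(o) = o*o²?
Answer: -10289754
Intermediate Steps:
U(o) = o³
G = 1910 (G = 1022 + 888 = 1910)
(G - 1568)*(U(-30) - 3087) = (1910 - 1568)*((-30)³ - 3087) = 342*(-27000 - 3087) = 342*(-30087) = -10289754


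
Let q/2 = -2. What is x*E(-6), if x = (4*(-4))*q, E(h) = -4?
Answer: -256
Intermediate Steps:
q = -4 (q = 2*(-2) = -4)
x = 64 (x = (4*(-4))*(-4) = -16*(-4) = 64)
x*E(-6) = 64*(-4) = -256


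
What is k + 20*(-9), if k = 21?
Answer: -159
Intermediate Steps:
k + 20*(-9) = 21 + 20*(-9) = 21 - 180 = -159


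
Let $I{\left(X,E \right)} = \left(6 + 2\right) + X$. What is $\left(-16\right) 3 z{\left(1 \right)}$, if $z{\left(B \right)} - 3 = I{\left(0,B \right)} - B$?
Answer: $-480$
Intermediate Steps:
$I{\left(X,E \right)} = 8 + X$
$z{\left(B \right)} = 11 - B$ ($z{\left(B \right)} = 3 - \left(-8 + B\right) = 11 - B$)
$\left(-16\right) 3 z{\left(1 \right)} = \left(-16\right) 3 \left(11 - 1\right) = - 48 \left(11 - 1\right) = \left(-48\right) 10 = -480$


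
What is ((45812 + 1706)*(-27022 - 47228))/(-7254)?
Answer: 196011750/403 ≈ 4.8638e+5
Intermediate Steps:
((45812 + 1706)*(-27022 - 47228))/(-7254) = (47518*(-74250))*(-1/7254) = -3528211500*(-1/7254) = 196011750/403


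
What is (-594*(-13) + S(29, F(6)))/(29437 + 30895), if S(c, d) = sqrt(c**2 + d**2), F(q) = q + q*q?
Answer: 3861/30166 + sqrt(2605)/60332 ≈ 0.12884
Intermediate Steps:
F(q) = q + q**2
(-594*(-13) + S(29, F(6)))/(29437 + 30895) = (-594*(-13) + sqrt(29**2 + (6*(1 + 6))**2))/(29437 + 30895) = (7722 + sqrt(841 + (6*7)**2))/60332 = (7722 + sqrt(841 + 42**2))*(1/60332) = (7722 + sqrt(841 + 1764))*(1/60332) = (7722 + sqrt(2605))*(1/60332) = 3861/30166 + sqrt(2605)/60332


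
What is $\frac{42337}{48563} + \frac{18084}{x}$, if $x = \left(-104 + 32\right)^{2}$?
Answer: $\frac{91474025}{20979216} \approx 4.3602$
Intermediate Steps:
$x = 5184$ ($x = \left(-72\right)^{2} = 5184$)
$\frac{42337}{48563} + \frac{18084}{x} = \frac{42337}{48563} + \frac{18084}{5184} = 42337 \cdot \frac{1}{48563} + 18084 \cdot \frac{1}{5184} = \frac{42337}{48563} + \frac{1507}{432} = \frac{91474025}{20979216}$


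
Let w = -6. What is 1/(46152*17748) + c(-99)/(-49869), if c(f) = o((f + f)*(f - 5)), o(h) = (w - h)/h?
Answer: 1446584879/72114338511072 ≈ 2.0060e-5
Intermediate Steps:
o(h) = (-6 - h)/h
c(f) = (-6 - 2*f*(-5 + f))/(2*f*(-5 + f)) (c(f) = (-6 - (f + f)*(f - 5))/(((f + f)*(f - 5))) = (-6 - 2*f*(-5 + f))/(((2*f)*(-5 + f))) = (-6 - 2*f*(-5 + f))/((2*f*(-5 + f))) = (1/(2*f*(-5 + f)))*(-6 - 2*f*(-5 + f)) = (-6 - 2*f*(-5 + f))/(2*f*(-5 + f)))
1/(46152*17748) + c(-99)/(-49869) = 1/(46152*17748) + ((-3 - 1*(-99)*(-5 - 99))/((-99)*(-5 - 99)))/(-49869) = (1/46152)*(1/17748) - 1/99*(-3 - 1*(-99)*(-104))/(-104)*(-1/49869) = 1/819105696 - 1/99*(-1/104)*(-3 - 10296)*(-1/49869) = 1/819105696 - 1/99*(-1/104)*(-10299)*(-1/49869) = 1/819105696 - 3433/3432*(-1/49869) = 1/819105696 + 3433/171150408 = 1446584879/72114338511072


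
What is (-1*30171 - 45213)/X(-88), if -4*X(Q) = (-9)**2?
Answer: 11168/3 ≈ 3722.7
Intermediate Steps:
X(Q) = -81/4 (X(Q) = -1/4*(-9)**2 = -1/4*81 = -81/4)
(-1*30171 - 45213)/X(-88) = (-1*30171 - 45213)/(-81/4) = (-30171 - 45213)*(-4/81) = -75384*(-4/81) = 11168/3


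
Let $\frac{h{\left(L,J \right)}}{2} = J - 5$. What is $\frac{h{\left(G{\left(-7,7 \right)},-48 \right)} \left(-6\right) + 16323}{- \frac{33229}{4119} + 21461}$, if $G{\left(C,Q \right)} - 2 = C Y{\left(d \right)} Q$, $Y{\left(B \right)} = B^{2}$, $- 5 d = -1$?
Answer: $\frac{69854121}{88364630} \approx 0.79052$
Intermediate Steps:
$d = \frac{1}{5}$ ($d = \left(- \frac{1}{5}\right) \left(-1\right) = \frac{1}{5} \approx 0.2$)
$G{\left(C,Q \right)} = 2 + \frac{C Q}{25}$ ($G{\left(C,Q \right)} = 2 + \frac{C}{25} Q = 2 + \frac{C Q}{25}$)
$h{\left(L,J \right)} = -10 + 2 J$ ($h{\left(L,J \right)} = 2 \left(J - 5\right) = 2 \left(-5 + J\right) = -10 + 2 J$)
$\frac{h{\left(G{\left(-7,7 \right)},-48 \right)} \left(-6\right) + 16323}{- \frac{33229}{4119} + 21461} = \frac{\left(-10 + 2 \left(-48\right)\right) \left(-6\right) + 16323}{- \frac{33229}{4119} + 21461} = \frac{\left(-10 - 96\right) \left(-6\right) + 16323}{\left(-33229\right) \frac{1}{4119} + 21461} = \frac{\left(-106\right) \left(-6\right) + 16323}{- \frac{33229}{4119} + 21461} = \frac{636 + 16323}{\frac{88364630}{4119}} = 16959 \cdot \frac{4119}{88364630} = \frac{69854121}{88364630}$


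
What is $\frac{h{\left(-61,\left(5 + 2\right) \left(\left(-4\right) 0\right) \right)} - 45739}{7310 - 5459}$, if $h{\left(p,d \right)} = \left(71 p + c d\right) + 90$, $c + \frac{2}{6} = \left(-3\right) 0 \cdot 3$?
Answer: $- \frac{16660}{617} \approx -27.002$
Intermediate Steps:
$c = - \frac{1}{3}$ ($c = - \frac{1}{3} + \left(-3\right) 0 \cdot 3 = - \frac{1}{3} + 0 \cdot 3 = - \frac{1}{3} + 0 = - \frac{1}{3} \approx -0.33333$)
$h{\left(p,d \right)} = 90 + 71 p - \frac{d}{3}$ ($h{\left(p,d \right)} = \left(71 p - \frac{d}{3}\right) + 90 = 90 + 71 p - \frac{d}{3}$)
$\frac{h{\left(-61,\left(5 + 2\right) \left(\left(-4\right) 0\right) \right)} - 45739}{7310 - 5459} = \frac{\left(90 + 71 \left(-61\right) - \frac{\left(5 + 2\right) \left(\left(-4\right) 0\right)}{3}\right) - 45739}{7310 - 5459} = \frac{\left(90 - 4331 - \frac{7 \cdot 0}{3}\right) - 45739}{1851} = \left(\left(90 - 4331 - 0\right) - 45739\right) \frac{1}{1851} = \left(\left(90 - 4331 + 0\right) - 45739\right) \frac{1}{1851} = \left(-4241 - 45739\right) \frac{1}{1851} = \left(-49980\right) \frac{1}{1851} = - \frac{16660}{617}$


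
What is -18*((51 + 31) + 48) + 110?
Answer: -2230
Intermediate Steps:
-18*((51 + 31) + 48) + 110 = -18*(82 + 48) + 110 = -18*130 + 110 = -2340 + 110 = -2230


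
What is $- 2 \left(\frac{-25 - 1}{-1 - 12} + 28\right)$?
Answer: $-60$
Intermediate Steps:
$- 2 \left(\frac{-25 - 1}{-1 - 12} + 28\right) = - 2 \left(- \frac{26}{-13} + 28\right) = - 2 \left(\left(-26\right) \left(- \frac{1}{13}\right) + 28\right) = - 2 \left(2 + 28\right) = \left(-2\right) 30 = -60$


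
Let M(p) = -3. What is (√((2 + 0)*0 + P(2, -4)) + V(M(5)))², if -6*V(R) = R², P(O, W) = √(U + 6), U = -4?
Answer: (-3 + 2*2^(¼))²/4 ≈ 0.096592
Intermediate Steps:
P(O, W) = √2 (P(O, W) = √(-4 + 6) = √2)
V(R) = -R²/6
(√((2 + 0)*0 + P(2, -4)) + V(M(5)))² = (√((2 + 0)*0 + √2) - ⅙*(-3)²)² = (√(2*0 + √2) - ⅙*9)² = (√(0 + √2) - 3/2)² = (√(√2) - 3/2)² = (2^(¼) - 3/2)² = (-3/2 + 2^(¼))²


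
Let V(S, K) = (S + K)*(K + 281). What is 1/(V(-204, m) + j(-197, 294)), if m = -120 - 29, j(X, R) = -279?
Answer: -1/46875 ≈ -2.1333e-5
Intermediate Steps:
m = -149
V(S, K) = (281 + K)*(K + S) (V(S, K) = (K + S)*(281 + K) = (281 + K)*(K + S))
1/(V(-204, m) + j(-197, 294)) = 1/(((-149)² + 281*(-149) + 281*(-204) - 149*(-204)) - 279) = 1/((22201 - 41869 - 57324 + 30396) - 279) = 1/(-46596 - 279) = 1/(-46875) = -1/46875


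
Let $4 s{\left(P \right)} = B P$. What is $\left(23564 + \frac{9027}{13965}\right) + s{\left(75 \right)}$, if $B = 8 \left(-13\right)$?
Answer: $\frac{100616179}{4655} \approx 21615.0$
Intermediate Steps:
$B = -104$
$s{\left(P \right)} = - 26 P$ ($s{\left(P \right)} = \frac{\left(-104\right) P}{4} = - 26 P$)
$\left(23564 + \frac{9027}{13965}\right) + s{\left(75 \right)} = \left(23564 + \frac{9027}{13965}\right) - 1950 = \left(23564 + 9027 \cdot \frac{1}{13965}\right) - 1950 = \left(23564 + \frac{3009}{4655}\right) - 1950 = \frac{109693429}{4655} - 1950 = \frac{100616179}{4655}$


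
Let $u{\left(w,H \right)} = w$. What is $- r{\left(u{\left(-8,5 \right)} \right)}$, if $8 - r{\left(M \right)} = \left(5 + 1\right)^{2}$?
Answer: $28$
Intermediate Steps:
$r{\left(M \right)} = -28$ ($r{\left(M \right)} = 8 - \left(5 + 1\right)^{2} = 8 - 6^{2} = 8 - 36 = -28$)
$- r{\left(u{\left(-8,5 \right)} \right)} = \left(-1\right) \left(-28\right) = 28$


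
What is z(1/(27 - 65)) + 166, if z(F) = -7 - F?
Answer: 6043/38 ≈ 159.03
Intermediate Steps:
z(1/(27 - 65)) + 166 = (-7 - 1/(27 - 65)) + 166 = (-7 - 1/(-38)) + 166 = (-7 - 1*(-1/38)) + 166 = (-7 + 1/38) + 166 = -265/38 + 166 = 6043/38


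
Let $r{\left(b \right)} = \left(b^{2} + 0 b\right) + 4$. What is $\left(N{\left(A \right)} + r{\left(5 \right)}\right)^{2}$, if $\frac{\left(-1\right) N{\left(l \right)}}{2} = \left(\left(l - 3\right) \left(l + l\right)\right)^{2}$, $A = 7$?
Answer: $38975049$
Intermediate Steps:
$r{\left(b \right)} = 4 + b^{2}$ ($r{\left(b \right)} = \left(b^{2} + 0\right) + 4 = b^{2} + 4 = 4 + b^{2}$)
$N{\left(l \right)} = - 8 l^{2} \left(-3 + l\right)^{2}$ ($N{\left(l \right)} = - 2 \left(\left(l - 3\right) \left(l + l\right)\right)^{2} = - 2 \left(\left(-3 + l\right) 2 l\right)^{2} = - 2 \left(2 l \left(-3 + l\right)\right)^{2} = - 2 \cdot 4 l^{2} \left(-3 + l\right)^{2} = - 8 l^{2} \left(-3 + l\right)^{2}$)
$\left(N{\left(A \right)} + r{\left(5 \right)}\right)^{2} = \left(- 8 \cdot 7^{2} \left(-3 + 7\right)^{2} + \left(4 + 5^{2}\right)\right)^{2} = \left(\left(-8\right) 49 \cdot 4^{2} + \left(4 + 25\right)\right)^{2} = \left(\left(-8\right) 49 \cdot 16 + 29\right)^{2} = \left(-6272 + 29\right)^{2} = \left(-6243\right)^{2} = 38975049$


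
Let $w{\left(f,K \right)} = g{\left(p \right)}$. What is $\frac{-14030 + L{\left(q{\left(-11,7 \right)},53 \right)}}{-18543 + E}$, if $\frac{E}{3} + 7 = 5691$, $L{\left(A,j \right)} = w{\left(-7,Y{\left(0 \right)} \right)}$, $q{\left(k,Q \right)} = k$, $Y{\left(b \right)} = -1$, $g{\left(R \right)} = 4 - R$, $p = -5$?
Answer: $\frac{2003}{213} \approx 9.4037$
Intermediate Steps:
$w{\left(f,K \right)} = 9$ ($w{\left(f,K \right)} = 4 - -5 = 4 + 5 = 9$)
$L{\left(A,j \right)} = 9$
$E = 17052$ ($E = -21 + 3 \cdot 5691 = -21 + 17073 = 17052$)
$\frac{-14030 + L{\left(q{\left(-11,7 \right)},53 \right)}}{-18543 + E} = \frac{-14030 + 9}{-18543 + 17052} = - \frac{14021}{-1491} = \left(-14021\right) \left(- \frac{1}{1491}\right) = \frac{2003}{213}$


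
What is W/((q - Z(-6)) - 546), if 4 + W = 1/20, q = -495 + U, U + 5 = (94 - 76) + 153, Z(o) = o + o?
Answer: 79/17260 ≈ 0.0045771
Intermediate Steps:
Z(o) = 2*o
U = 166 (U = -5 + ((94 - 76) + 153) = -5 + (18 + 153) = -5 + 171 = 166)
q = -329 (q = -495 + 166 = -329)
W = -79/20 (W = -4 + 1/20 = -79/20 ≈ -3.9500)
W/((q - Z(-6)) - 546) = -79/(20*((-329 - 2*(-6)) - 546)) = -79/(20*((-329 - 1*(-12)) - 546)) = -79/(20*((-329 + 12) - 546)) = -79/(20*(-317 - 546)) = -79/20/(-863) = -79/20*(-1/863) = 79/17260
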